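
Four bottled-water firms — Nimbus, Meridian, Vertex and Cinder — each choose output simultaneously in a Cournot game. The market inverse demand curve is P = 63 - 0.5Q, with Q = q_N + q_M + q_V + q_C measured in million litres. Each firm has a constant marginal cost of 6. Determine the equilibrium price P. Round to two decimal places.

17.40

Each firm earns π_i = (63 - 0.5Q)q_i - 6q_i.
Setting ∂π_i/∂q_i = 0 with rivals' quantities fixed: 57 - q_i - (1/2)·Σ_{j≠i} q_j = 0.
With identical firms every q_j equals q_i, so Σ_{j≠i} q_j = 3q_i and 57 = (5/2)q_i, giving q_i = 114/5.
Total output Q = 456/5, so price P = 63 - (1/2)·(456/5) = 87/5.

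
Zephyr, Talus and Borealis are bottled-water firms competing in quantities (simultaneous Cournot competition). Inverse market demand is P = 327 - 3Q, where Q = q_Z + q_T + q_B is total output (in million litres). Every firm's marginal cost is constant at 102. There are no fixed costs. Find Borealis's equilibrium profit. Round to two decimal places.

1054.69

A representative firm's profit is π_i = q_i(327 - 3Q) - 102q_i.
First-order condition (treating rivals' output as given): 225 - 6q_i - 3·Σ_{j≠i} q_j = 0.
With identical firms every q_j equals q_i, so Σ_{j≠i} q_j = 2q_i and 225 = 12q_i, giving q_i = 75/4.
Price P = 327 - 3·(225/4) = 633/4.
Borealis's profit: (633/4 - 102)·(75/4) = 1054.6875.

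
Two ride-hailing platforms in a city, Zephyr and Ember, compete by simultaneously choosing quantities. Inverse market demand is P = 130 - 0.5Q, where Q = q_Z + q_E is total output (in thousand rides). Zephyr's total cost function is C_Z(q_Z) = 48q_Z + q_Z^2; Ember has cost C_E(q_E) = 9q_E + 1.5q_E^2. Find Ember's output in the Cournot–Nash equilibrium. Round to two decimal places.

Zephyr's profit: π_Z = (130 - 0.5Q)q_Z - (48q_Z + q_Z²). Setting ∂π_Z/∂q_Z = 0: 82 - 3q_Z - (1/2)(q_E) = 0.
Ember's profit: π_E = (130 - 0.5Q)q_E - (9q_E + (3/2)q_E²). Setting ∂π_E/∂q_E = 0: 121 - 4q_E - (1/2)(q_Z) = 0.
Rearranging gives the reaction functions q_Z = (82 - (1/2)q_E)/3 and q_E = (121 - (1/2)q_Z)/4.
Substituting one into the other gives q_Z = 1070/47 and q_E = 1288/47.

27.40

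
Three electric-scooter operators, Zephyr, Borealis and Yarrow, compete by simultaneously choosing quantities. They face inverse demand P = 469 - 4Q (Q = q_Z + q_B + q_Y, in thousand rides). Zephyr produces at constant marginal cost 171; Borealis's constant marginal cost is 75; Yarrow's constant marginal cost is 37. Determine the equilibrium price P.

188

Zephyr's profit: π_Z = (469 - 4Q)q_Z - (171q_Z). Setting ∂π_Z/∂q_Z = 0: 298 - 8q_Z - 4(q_B + q_Y) = 0.
Borealis's first-order condition: 394 - 8q_B - 4(q_Z + q_Y) = 0.
Yarrow's profit: π_Y = (469 - 4Q)q_Y - (37q_Y). Setting ∂π_Y/∂q_Y = 0: 432 - 8q_Y - 4(q_Z + q_B) = 0.
Adding the 3 conditions: 1124 − 8Q − 8Q = 0, i.e. Q = 281/4.
Back-substituting: q_Z = (298 − 281)/4 = 17/4, q_B = (394 − 281)/4 = 113/4, q_Y = (432 − 281)/4 = 151/4.
Total output Q = 281/4, so price P = 469 - 4·(281/4) = 188.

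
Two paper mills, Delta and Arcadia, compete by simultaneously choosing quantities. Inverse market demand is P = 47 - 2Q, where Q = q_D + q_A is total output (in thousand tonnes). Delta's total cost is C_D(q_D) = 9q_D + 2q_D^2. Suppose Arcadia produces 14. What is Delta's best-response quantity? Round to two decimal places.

With the rival's output fixed at 14, Delta's profit is π_D = (47 - 2·14 - 2q_D)q_D - (9q_D + 2q_D²) = (19 - 2q_D)q_D - (9q_D + 2q_D²).
∂π_D/∂q_D = 10 - 8q_D = 0, so q_D = 5/4.

1.25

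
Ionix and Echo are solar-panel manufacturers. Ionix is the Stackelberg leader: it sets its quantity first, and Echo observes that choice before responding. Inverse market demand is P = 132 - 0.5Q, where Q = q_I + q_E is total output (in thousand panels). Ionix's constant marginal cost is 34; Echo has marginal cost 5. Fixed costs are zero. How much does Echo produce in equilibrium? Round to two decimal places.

Solve by backward induction. Given q_I, the follower Echo maximises π_E = (132 - (1/2)q_I - (1/2)q_E)q_E - 5q_E.
∂π_E/∂q_E = 127 - (1/2)q_I - q_E = 0 gives the reaction function q_E = (127 - (1/2)q_I).
The leader anticipates this reaction. Substituting into P = 132 - 0.5Q gives P = 137/2 - (1/4)q_I, so π_I = (137/2 - (1/4)q_I)q_I - 34q_I.
The leader's first-order condition 69/2 - (1/2)q_I = 0 yields q_I = 69.
Then q_E = (127 - (1/2)·69) = 185/2.

92.50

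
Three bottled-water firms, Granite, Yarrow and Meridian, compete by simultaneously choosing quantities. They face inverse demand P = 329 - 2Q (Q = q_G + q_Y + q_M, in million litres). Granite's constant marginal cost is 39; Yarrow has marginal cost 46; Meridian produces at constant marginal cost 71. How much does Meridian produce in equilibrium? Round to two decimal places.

25.13

Granite's profit: π_G = (329 - 2Q)q_G - (39q_G). Setting ∂π_G/∂q_G = 0: 290 - 4q_G - 2(q_Y + q_M) = 0.
Yarrow's first-order condition: 283 - 4q_Y - 2(q_G + q_M) = 0.
Meridian's first-order condition: 258 - 4q_M - 2(q_G + q_Y) = 0.
Adding the 3 first-order conditions: 831 − 8Q = 0, so Q = 831/8.
Back-substituting: q_G = (290 − 831/4)/2 = 329/8, q_Y = (283 − 831/4)/2 = 301/8, q_M = (258 − 831/4)/2 = 201/8.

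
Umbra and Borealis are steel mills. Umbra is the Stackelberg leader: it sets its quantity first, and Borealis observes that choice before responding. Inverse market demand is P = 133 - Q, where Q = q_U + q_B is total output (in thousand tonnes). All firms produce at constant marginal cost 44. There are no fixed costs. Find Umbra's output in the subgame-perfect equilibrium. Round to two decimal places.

44.50

The follower Borealis best-responds to any q_U: π_B = (133 - Q)q_B - 44q_B.
Setting the follower's marginal profit to zero, 89 - q_U - 2q_B = 0, i.e. q_B = (89 - q_U)/2.
Umbra substitutes q_B(q_U) into its own profit: π_U = q_U(133 - q_U - (89 - q_U)/2) - 44q_U = (177/2 - (1/2)q_U)q_U - 44q_U.
Leader FOC: 89/2 - q_U = 0, so q_U = 89/2.
Then q_B = (89 - 89/2)/2 = 89/4.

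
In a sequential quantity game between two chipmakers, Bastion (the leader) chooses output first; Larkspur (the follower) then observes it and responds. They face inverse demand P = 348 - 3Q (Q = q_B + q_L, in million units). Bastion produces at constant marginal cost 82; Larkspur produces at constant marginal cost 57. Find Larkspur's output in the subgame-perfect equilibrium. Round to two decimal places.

28.42

Solve by backward induction. Given q_B, the follower Larkspur maximises π_L = (348 - 3q_B - 3q_L)q_L - 57q_L.
∂π_L/∂q_L = 291 - 3q_B - 6q_L = 0 gives the reaction function q_L = (291 - 3q_B)/6.
Bastion substitutes q_L(q_B) into its own profit: π_B = q_B(348 - 3q_B - (291 - 3q_B)/2) - 82q_B = (405/2 - (3/2)q_B)q_B - 82q_B.
Maximising: ∂π_B/∂q_B = 241/2 - 3q_B = 0, giving q_B = 241/6.
Then q_L = (291 - 3·(241/6))/6 = 341/12.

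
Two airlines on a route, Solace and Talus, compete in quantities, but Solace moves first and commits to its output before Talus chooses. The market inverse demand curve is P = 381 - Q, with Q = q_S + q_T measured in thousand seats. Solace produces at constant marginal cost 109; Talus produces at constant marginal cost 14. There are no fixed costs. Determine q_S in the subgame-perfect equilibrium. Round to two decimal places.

Solve by backward induction. Given q_S, the follower Talus maximises π_T = (381 - q_S - q_T)q_T - 14q_T.
Setting the follower's marginal profit to zero, 367 - q_S - 2q_T = 0, i.e. q_T = (367 - q_S)/2.
The leader anticipates this reaction. Substituting into P = 381 - Q gives P = 395/2 - (1/2)q_S, so π_S = (395/2 - (1/2)q_S)q_S - 109q_S.
Maximising: ∂π_S/∂q_S = 177/2 - q_S = 0, giving q_S = 177/2.
Then q_T = (367 - 177/2)/2 = 557/4.

88.50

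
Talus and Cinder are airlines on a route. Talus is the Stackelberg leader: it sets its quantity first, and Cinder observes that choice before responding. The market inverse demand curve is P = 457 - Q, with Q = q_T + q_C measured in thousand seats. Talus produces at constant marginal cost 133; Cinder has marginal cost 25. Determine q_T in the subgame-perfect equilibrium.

The follower Cinder best-responds to any q_T: π_C = (457 - Q)q_C - 25q_C.
Follower FOC: 432 - q_T - 2q_C = 0, so q_C(q_T) = (432 - q_T)/2.
Talus substitutes q_C(q_T) into its own profit: π_T = q_T(457 - q_T - (432 - q_T)/2) - 133q_T = (241 - (1/2)q_T)q_T - 133q_T.
Maximising: ∂π_T/∂q_T = 108 - q_T = 0, giving q_T = 108.
Then q_C = (432 - 108)/2 = 162.

108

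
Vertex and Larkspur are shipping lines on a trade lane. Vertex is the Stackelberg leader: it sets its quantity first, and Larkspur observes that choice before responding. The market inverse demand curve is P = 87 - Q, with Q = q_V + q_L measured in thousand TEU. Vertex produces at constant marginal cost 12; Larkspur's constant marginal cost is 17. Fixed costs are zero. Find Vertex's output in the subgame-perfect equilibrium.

The follower Larkspur best-responds to any q_V: π_L = (87 - Q)q_L - 17q_L.
Follower FOC: 70 - q_V - 2q_L = 0, so q_L(q_V) = (70 - q_V)/2.
Vertex substitutes q_L(q_V) into its own profit: π_V = q_V(87 - q_V - (70 - q_V)/2) - 12q_V = (52 - (1/2)q_V)q_V - 12q_V.
Leader FOC: 40 - q_V = 0, so q_V = 40.
Then q_L = (70 - 40)/2 = 15.

40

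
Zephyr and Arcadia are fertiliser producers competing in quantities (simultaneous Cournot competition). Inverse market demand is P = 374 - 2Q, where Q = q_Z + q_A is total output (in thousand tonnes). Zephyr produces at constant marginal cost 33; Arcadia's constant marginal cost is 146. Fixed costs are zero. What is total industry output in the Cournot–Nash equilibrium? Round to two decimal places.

94.83

Zephyr's profit: π_Z = (374 - 2Q)q_Z - (33q_Z). Setting ∂π_Z/∂q_Z = 0: 341 - 4q_Z - 2(q_A) = 0.
Arcadia's first-order condition: 228 - 4q_A - 2(q_Z) = 0.
So q_Z = (341 - 2q_A)/4 and q_A = (228 - 2q_Z)/4.
Substituting one into the other gives q_Z = 227/3 and q_A = 115/6.
Total output Q = 227/3 + 115/6 = 569/6.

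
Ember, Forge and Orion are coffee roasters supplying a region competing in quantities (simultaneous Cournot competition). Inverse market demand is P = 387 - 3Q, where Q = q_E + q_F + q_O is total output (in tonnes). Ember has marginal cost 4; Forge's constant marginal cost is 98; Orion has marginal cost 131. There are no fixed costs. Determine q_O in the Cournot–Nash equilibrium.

8

Ember's profit: π_E = (387 - 3Q)q_E - (4q_E). Setting ∂π_E/∂q_E = 0: 383 - 6q_E - 3(q_F + q_O) = 0.
Forge's profit: π_F = (387 - 3Q)q_F - (98q_F). Setting ∂π_F/∂q_F = 0: 289 - 6q_F - 3(q_E + q_O) = 0.
Orion's first-order condition: 256 - 6q_O - 3(q_E + q_F) = 0.
Summing all 3 equations gives 928 − 12Q = 0, hence Q = 232/3.
Back-substituting: q_E = (383 − 232)/3 = 151/3, q_F = (289 − 232)/3 = 19, q_O = (256 − 232)/3 = 8.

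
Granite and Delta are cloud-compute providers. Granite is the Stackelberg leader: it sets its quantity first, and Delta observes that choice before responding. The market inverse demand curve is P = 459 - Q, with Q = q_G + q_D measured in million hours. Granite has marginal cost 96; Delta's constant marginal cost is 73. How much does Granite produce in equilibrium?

170

The follower Delta best-responds to any q_G: π_D = (459 - Q)q_D - 73q_D.
Setting the follower's marginal profit to zero, 386 - q_G - 2q_D = 0, i.e. q_D = (386 - q_G)/2.
Granite substitutes q_D(q_G) into its own profit: π_G = q_G(459 - q_G - (386 - q_G)/2) - 96q_G = (266 - (1/2)q_G)q_G - 96q_G.
Maximising: ∂π_G/∂q_G = 170 - q_G = 0, giving q_G = 170.
Then q_D = (386 - 170)/2 = 108.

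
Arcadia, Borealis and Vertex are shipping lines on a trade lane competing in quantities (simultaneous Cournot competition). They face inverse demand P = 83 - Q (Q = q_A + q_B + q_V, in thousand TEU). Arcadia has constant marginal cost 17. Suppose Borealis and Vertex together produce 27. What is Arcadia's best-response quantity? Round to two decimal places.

With rivals' combined output fixed at 27, Arcadia's profit is π_A = (83 - 27 - q_A)q_A - (17q_A) = (56 - q_A)q_A - (17q_A).
∂π_A/∂q_A = 39 - 2q_A = 0, so q_A = 39/2.

19.50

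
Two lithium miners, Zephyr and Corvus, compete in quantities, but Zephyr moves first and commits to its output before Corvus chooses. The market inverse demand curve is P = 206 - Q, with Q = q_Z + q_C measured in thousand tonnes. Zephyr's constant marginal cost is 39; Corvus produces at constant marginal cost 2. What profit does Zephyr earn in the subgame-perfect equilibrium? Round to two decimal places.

The follower Corvus best-responds to any q_Z: π_C = (206 - Q)q_C - 2q_C.
Setting the follower's marginal profit to zero, 204 - q_Z - 2q_C = 0, i.e. q_C = (204 - q_Z)/2.
Zephyr substitutes q_C(q_Z) into its own profit: π_Z = q_Z(206 - q_Z - (204 - q_Z)/2) - 39q_Z = (104 - (1/2)q_Z)q_Z - 39q_Z.
The leader's first-order condition 65 - q_Z = 0 yields q_Z = 65.
Then q_C = (204 - 65)/2 = 139/2.
Price P = 206 - 269/2 = 143/2.
Zephyr's profit: (143/2 - 39)·65 = 2112.5000.

2112.50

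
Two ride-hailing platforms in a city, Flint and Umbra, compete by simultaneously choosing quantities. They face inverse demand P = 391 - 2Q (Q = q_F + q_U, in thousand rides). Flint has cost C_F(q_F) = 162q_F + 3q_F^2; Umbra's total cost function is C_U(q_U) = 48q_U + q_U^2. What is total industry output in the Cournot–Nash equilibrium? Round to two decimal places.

65.36

Flint's profit: π_F = (391 - 2Q)q_F - (162q_F + 3q_F²). Setting ∂π_F/∂q_F = 0: 229 - 10q_F - 2(q_U) = 0.
Umbra's profit: π_U = (391 - 2Q)q_U - (48q_U + q_U²). Setting ∂π_U/∂q_U = 0: 343 - 6q_U - 2(q_F) = 0.
So q_F = (229 - 2q_U)/10 and q_U = (343 - 2q_F)/6.
Substituting one into the other gives q_F = 86/7 and q_U = 743/14.
Total output Q = 86/7 + 743/14 = 915/14.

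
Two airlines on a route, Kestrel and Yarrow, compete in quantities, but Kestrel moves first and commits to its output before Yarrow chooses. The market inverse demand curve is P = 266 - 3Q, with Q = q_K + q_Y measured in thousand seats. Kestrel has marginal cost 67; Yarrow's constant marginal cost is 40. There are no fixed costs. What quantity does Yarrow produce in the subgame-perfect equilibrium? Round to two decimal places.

23.33

Solve by backward induction. Given q_K, the follower Yarrow maximises π_Y = (266 - 3q_K - 3q_Y)q_Y - 40q_Y.
∂π_Y/∂q_Y = 226 - 3q_K - 6q_Y = 0 gives the reaction function q_Y = (226 - 3q_K)/6.
Kestrel substitutes q_Y(q_K) into its own profit: π_K = q_K(266 - 3q_K - (226 - 3q_K)/2) - 67q_K = (153 - (3/2)q_K)q_K - 67q_K.
Leader FOC: 86 - 3q_K = 0, so q_K = 86/3.
Then q_Y = (226 - 3·(86/3))/6 = 70/3.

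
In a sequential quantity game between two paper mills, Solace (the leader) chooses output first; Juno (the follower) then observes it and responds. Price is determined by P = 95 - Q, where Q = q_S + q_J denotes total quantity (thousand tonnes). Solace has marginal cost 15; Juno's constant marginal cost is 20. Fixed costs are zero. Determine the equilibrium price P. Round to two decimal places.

Solve by backward induction. Given q_S, the follower Juno maximises π_J = (95 - q_S - q_J)q_J - 20q_J.
Follower FOC: 75 - q_S - 2q_J = 0, so q_J(q_S) = (75 - q_S)/2.
The leader anticipates this reaction. Substituting into P = 95 - Q gives P = 115/2 - (1/2)q_S, so π_S = (115/2 - (1/2)q_S)q_S - 15q_S.
Maximising: ∂π_S/∂q_S = 85/2 - q_S = 0, giving q_S = 85/2.
Then q_J = (75 - 85/2)/2 = 65/4.
Total output Q = 235/4, so price P = 95 - 235/4 = 145/4.

36.25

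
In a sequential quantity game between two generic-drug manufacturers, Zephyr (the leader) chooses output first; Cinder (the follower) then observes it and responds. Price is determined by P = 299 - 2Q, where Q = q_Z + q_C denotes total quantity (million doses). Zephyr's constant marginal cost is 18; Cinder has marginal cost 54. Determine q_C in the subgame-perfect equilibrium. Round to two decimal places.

The follower Cinder best-responds to any q_Z: π_C = (299 - 2Q)q_C - 54q_C.
Setting the follower's marginal profit to zero, 245 - 2q_Z - 4q_C = 0, i.e. q_C = (245 - 2q_Z)/4.
Zephyr substitutes q_C(q_Z) into its own profit: π_Z = q_Z(299 - 2q_Z - (245 - 2q_Z)/2) - 18q_Z = (353/2 - q_Z)q_Z - 18q_Z.
The leader's first-order condition 317/2 - 2q_Z = 0 yields q_Z = 317/4.
Then q_C = (245 - 2·(317/4))/4 = 173/8.

21.63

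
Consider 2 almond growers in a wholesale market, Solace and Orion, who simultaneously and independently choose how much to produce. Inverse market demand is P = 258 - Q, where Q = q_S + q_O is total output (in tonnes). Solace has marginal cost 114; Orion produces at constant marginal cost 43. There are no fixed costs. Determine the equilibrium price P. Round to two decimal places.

138.33

Solace's profit: π_S = (258 - Q)q_S - (114q_S). Setting ∂π_S/∂q_S = 0: 144 - 2q_S - (q_O) = 0.
Orion's profit: π_O = (258 - Q)q_O - (43q_O). Setting ∂π_O/∂q_O = 0: 215 - 2q_O - (q_S) = 0.
Best responses: q_S = (144 - q_O)/2, q_O = (215 - q_S)/2.
Solving the pair: q_S = 73/3, q_O = 286/3.
Total output Q = 359/3, so price P = 258 - 359/3 = 415/3.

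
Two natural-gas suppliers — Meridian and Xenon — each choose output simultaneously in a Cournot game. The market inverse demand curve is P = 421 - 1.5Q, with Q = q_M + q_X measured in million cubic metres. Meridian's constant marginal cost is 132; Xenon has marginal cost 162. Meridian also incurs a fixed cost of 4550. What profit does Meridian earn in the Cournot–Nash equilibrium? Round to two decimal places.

Meridian's profit: π_M = (421 - 1.5Q)q_M - (132q_M). Setting ∂π_M/∂q_M = 0: 289 - 3q_M - (3/2)(q_X) = 0.
Xenon's profit: π_X = (421 - 1.5Q)q_X - (162q_X). Setting ∂π_X/∂q_X = 0: 259 - 3q_X - (3/2)(q_M) = 0.
Best responses: q_M = (289 - (3/2)q_X)/3, q_X = (259 - (3/2)q_M)/3.
Solving the pair: q_M = 638/9, q_X = 458/9.
Price P = 421 - (3/2)·(1096/9) = 715/3.
Meridian's profit: (715/3 - 132)·(638/9) - 4550 = 2987.8519.

2987.85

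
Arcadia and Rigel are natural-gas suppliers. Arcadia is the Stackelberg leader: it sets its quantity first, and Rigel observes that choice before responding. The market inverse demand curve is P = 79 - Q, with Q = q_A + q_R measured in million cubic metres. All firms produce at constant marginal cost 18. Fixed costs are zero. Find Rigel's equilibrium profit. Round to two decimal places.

The follower Rigel best-responds to any q_A: π_R = (79 - Q)q_R - 18q_R.
Setting the follower's marginal profit to zero, 61 - q_A - 2q_R = 0, i.e. q_R = (61 - q_A)/2.
Arcadia substitutes q_R(q_A) into its own profit: π_A = q_A(79 - q_A - (61 - q_A)/2) - 18q_A = (97/2 - (1/2)q_A)q_A - 18q_A.
The leader's first-order condition 61/2 - q_A = 0 yields q_A = 61/2.
Then q_R = (61 - 61/2)/2 = 61/4.
Price P = 79 - 183/4 = 133/4.
Rigel's profit: (133/4 - 18)·(61/4) = 232.5625.

232.56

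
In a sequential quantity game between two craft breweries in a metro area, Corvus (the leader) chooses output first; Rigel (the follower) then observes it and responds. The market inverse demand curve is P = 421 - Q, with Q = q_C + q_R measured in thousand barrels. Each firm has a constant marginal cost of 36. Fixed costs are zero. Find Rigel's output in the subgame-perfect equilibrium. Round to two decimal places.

96.25

Solve by backward induction. Given q_C, the follower Rigel maximises π_R = (421 - q_C - q_R)q_R - 36q_R.
∂π_R/∂q_R = 385 - q_C - 2q_R = 0 gives the reaction function q_R = (385 - q_C)/2.
The leader anticipates this reaction. Substituting into P = 421 - Q gives P = 457/2 - (1/2)q_C, so π_C = (457/2 - (1/2)q_C)q_C - 36q_C.
The leader's first-order condition 385/2 - q_C = 0 yields q_C = 385/2.
Then q_R = (385 - 385/2)/2 = 385/4.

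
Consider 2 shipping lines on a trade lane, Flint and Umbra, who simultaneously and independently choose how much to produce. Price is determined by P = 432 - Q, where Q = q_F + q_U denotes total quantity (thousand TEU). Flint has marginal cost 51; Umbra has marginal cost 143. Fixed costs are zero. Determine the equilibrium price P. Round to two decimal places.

Flint's profit: π_F = (432 - Q)q_F - (51q_F). Setting ∂π_F/∂q_F = 0: 381 - 2q_F - (q_U) = 0.
Umbra's first-order condition: 289 - 2q_U - (q_F) = 0.
So q_F = (381 - q_U)/2 and q_U = (289 - q_F)/2.
Substituting one into the other gives q_F = 473/3 and q_U = 197/3.
Total output Q = 670/3, so price P = 432 - 670/3 = 626/3.

208.67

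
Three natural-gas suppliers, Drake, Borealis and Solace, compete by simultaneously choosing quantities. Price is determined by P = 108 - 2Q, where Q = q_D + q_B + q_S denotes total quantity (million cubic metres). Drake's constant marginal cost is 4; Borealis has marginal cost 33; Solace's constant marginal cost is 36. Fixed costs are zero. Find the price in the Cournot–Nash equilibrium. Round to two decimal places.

Drake's profit: π_D = (108 - 2Q)q_D - (4q_D). Setting ∂π_D/∂q_D = 0: 104 - 4q_D - 2(q_B + q_S) = 0.
Borealis's profit: π_B = (108 - 2Q)q_B - (33q_B). Setting ∂π_B/∂q_B = 0: 75 - 4q_B - 2(q_D + q_S) = 0.
Solace's profit: π_S = (108 - 2Q)q_S - (36q_S). Setting ∂π_S/∂q_S = 0: 72 - 4q_S - 2(q_D + q_B) = 0.
Adding the 3 first-order conditions: 251 − 8Q = 0, so Q = 251/8.
Back-substituting: q_D = (104 − 251/4)/2 = 165/8, q_B = (75 − 251/4)/2 = 49/8, q_S = (72 − 251/4)/2 = 37/8.
Total output Q = 251/8, so price P = 108 - 2·(251/8) = 181/4.

45.25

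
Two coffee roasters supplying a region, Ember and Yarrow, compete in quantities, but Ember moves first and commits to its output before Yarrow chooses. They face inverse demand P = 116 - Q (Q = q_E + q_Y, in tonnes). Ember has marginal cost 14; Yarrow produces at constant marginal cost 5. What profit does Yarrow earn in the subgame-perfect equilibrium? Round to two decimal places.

The follower Yarrow best-responds to any q_E: π_Y = (116 - Q)q_Y - 5q_Y.
Setting the follower's marginal profit to zero, 111 - q_E - 2q_Y = 0, i.e. q_Y = (111 - q_E)/2.
The leader anticipates this reaction. Substituting into P = 116 - Q gives P = 121/2 - (1/2)q_E, so π_E = (121/2 - (1/2)q_E)q_E - 14q_E.
Leader FOC: 93/2 - q_E = 0, so q_E = 93/2.
Then q_Y = (111 - 93/2)/2 = 129/4.
Price P = 116 - 315/4 = 149/4.
Yarrow's profit: (149/4 - 5)·(129/4) = 1040.0625.

1040.06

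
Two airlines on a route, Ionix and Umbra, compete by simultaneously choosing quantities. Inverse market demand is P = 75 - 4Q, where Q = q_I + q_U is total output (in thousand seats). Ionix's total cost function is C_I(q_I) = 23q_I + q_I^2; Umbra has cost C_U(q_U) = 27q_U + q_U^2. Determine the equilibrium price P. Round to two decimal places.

Ionix's profit: π_I = (75 - 4Q)q_I - (23q_I + q_I²). Setting ∂π_I/∂q_I = 0: 52 - 10q_I - 4(q_U) = 0.
Umbra's first-order condition: 48 - 10q_U - 4(q_I) = 0.
Rearranging gives the reaction functions q_I = (52 - 4q_U)/10 and q_U = (48 - 4q_I)/10.
Solving the pair: q_I = 82/21, q_U = 68/21.
Total output Q = 50/7, so price P = 75 - 4·(50/7) = 325/7.

46.43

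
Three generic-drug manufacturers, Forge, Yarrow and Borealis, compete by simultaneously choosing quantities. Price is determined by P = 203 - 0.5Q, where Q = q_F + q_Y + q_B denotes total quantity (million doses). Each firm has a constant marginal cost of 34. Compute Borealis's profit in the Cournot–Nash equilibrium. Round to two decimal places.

3570.13

A representative firm's profit is π_i = q_i(203 - 0.5Q) - 34q_i.
First-order condition (treating rivals' output as given): 169 - q_i - (1/2)·Σ_{j≠i} q_j = 0.
With identical firms every q_j equals q_i, so Σ_{j≠i} q_j = 2q_i and 169 = 2q_i, giving q_i = 169/2.
Price P = 203 - (1/2)·(507/2) = 305/4.
Borealis's profit: (305/4 - 34)·(169/2) = 3570.1250.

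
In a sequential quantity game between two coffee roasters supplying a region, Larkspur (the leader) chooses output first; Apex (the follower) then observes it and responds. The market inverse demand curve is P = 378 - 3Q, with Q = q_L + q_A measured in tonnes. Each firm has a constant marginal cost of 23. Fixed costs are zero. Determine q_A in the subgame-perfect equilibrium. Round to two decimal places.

Solve by backward induction. Given q_L, the follower Apex maximises π_A = (378 - 3q_L - 3q_A)q_A - 23q_A.
Setting the follower's marginal profit to zero, 355 - 3q_L - 6q_A = 0, i.e. q_A = (355 - 3q_L)/6.
Larkspur substitutes q_A(q_L) into its own profit: π_L = q_L(378 - 3q_L - (355 - 3q_L)/2) - 23q_L = (401/2 - (3/2)q_L)q_L - 23q_L.
The leader's first-order condition 355/2 - 3q_L = 0 yields q_L = 355/6.
Then q_A = (355 - 3·(355/6))/6 = 355/12.

29.58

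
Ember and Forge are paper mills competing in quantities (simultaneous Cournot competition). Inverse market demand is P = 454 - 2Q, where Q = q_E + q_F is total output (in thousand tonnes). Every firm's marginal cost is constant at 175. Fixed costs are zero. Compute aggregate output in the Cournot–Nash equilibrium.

Each firm earns π_i = (454 - 2Q)q_i - 175q_i.
First-order condition (treating rivals' output as given): 279 - 4q_i - 2q_j = 0.
By symmetry each firm produces the same amount; substituting q_j = q_i yields q_i = 279/6 = 93/2.
Total output Q = 93/2 + 93/2 = 93.

93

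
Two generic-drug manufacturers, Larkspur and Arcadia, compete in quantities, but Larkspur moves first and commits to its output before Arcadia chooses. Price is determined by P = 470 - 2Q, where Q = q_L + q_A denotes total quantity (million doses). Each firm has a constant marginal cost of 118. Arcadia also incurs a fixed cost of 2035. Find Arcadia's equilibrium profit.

Solve by backward induction. Given q_L, the follower Arcadia maximises π_A = (470 - 2q_L - 2q_A)q_A - 118q_A.
∂π_A/∂q_A = 352 - 2q_L - 4q_A = 0 gives the reaction function q_A = (352 - 2q_L)/4.
Larkspur substitutes q_A(q_L) into its own profit: π_L = q_L(470 - 2q_L - (352 - 2q_L)/2) - 118q_L = (294 - q_L)q_L - 118q_L.
Leader FOC: 176 - 2q_L = 0, so q_L = 88.
Then q_A = (352 - 2·88)/4 = 44.
Price P = 470 - 2·132 = 206.
Arcadia's profit: (206 - 118)·44 - 2035 = 1837.

1837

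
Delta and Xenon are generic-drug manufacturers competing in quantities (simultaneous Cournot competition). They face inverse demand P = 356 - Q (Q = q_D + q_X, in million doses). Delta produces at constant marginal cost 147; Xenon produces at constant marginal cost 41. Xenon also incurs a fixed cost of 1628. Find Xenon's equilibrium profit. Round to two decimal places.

18065.44

Delta's profit: π_D = (356 - Q)q_D - (147q_D). Setting ∂π_D/∂q_D = 0: 209 - 2q_D - (q_X) = 0.
Xenon's first-order condition: 315 - 2q_X - (q_D) = 0.
Best responses: q_D = (209 - q_X)/2, q_X = (315 - q_D)/2.
Solving the pair: q_D = 103/3, q_X = 421/3.
Price P = 356 - 524/3 = 544/3.
Xenon's profit: (544/3 - 41)·(421/3) - 1628 = 18065.4444.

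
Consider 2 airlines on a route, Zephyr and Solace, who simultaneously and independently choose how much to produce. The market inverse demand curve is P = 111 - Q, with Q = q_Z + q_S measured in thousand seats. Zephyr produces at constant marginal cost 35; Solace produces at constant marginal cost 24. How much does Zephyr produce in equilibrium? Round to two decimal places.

21.67

Zephyr's profit: π_Z = (111 - Q)q_Z - (35q_Z). Setting ∂π_Z/∂q_Z = 0: 76 - 2q_Z - (q_S) = 0.
Solace's profit: π_S = (111 - Q)q_S - (24q_S). Setting ∂π_S/∂q_S = 0: 87 - 2q_S - (q_Z) = 0.
So q_Z = (76 - q_S)/2 and q_S = (87 - q_Z)/2.
Substituting one into the other gives q_Z = 65/3 and q_S = 98/3.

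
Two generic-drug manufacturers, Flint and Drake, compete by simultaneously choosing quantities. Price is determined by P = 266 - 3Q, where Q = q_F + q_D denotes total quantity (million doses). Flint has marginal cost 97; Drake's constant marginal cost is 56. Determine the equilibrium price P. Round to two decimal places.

Flint's profit: π_F = (266 - 3Q)q_F - (97q_F). Setting ∂π_F/∂q_F = 0: 169 - 6q_F - 3(q_D) = 0.
Drake's profit: π_D = (266 - 3Q)q_D - (56q_D). Setting ∂π_D/∂q_D = 0: 210 - 6q_D - 3(q_F) = 0.
Best responses: q_F = (169 - 3q_D)/6, q_D = (210 - 3q_F)/6.
Substituting one into the other gives q_F = 128/9 and q_D = 251/9.
Total output Q = 379/9, so price P = 266 - 3·(379/9) = 419/3.

139.67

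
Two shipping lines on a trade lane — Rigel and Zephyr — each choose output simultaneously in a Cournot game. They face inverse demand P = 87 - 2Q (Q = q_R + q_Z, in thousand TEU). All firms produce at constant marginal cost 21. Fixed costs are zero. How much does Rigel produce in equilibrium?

11

A representative firm's profit is π_i = q_i(87 - 2Q) - 21q_i.
Setting ∂π_i/∂q_i = 0 with rivals' quantities fixed: 66 - 4q_i - 2q_j = 0.
With identical firms every q_j equals q_i, so q_j = q_i and 66 = 6q_i, giving q_i = 11.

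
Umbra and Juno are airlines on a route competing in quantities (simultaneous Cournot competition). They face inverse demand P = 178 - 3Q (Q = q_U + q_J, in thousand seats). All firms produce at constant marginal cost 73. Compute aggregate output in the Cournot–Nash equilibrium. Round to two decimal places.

Each firm earns π_i = (178 - 3Q)q_i - 73q_i.
Setting ∂π_i/∂q_i = 0 with rivals' quantities fixed: 105 - 6q_i - 3q_j = 0.
By symmetry each firm produces the same amount; substituting q_j = q_i yields q_i = 105/9 = 35/3.
Total output Q = 35/3 + 35/3 = 70/3.

23.33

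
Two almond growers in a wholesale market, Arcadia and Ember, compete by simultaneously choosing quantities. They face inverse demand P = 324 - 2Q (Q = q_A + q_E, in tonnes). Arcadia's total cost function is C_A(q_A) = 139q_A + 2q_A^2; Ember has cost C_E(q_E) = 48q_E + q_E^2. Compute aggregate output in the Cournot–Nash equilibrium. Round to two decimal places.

Arcadia's profit: π_A = (324 - 2Q)q_A - (139q_A + 2q_A²). Setting ∂π_A/∂q_A = 0: 185 - 8q_A - 2(q_E) = 0.
Ember's first-order condition: 276 - 6q_E - 2(q_A) = 0.
Rearranging gives the reaction functions q_A = (185 - 2q_E)/8 and q_E = (276 - 2q_A)/6.
Solving the pair: q_A = 279/22, q_E = 919/22.
Total output Q = 279/22 + 919/22 = 599/11.

54.45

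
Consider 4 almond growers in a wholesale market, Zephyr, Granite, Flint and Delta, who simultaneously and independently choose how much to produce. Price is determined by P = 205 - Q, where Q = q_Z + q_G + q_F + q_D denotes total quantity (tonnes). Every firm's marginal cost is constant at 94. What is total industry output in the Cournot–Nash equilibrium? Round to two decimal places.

88.80

A representative firm's profit is π_i = q_i(205 - Q) - 94q_i.
Setting ∂π_i/∂q_i = 0 with rivals' quantities fixed: 111 - 2q_i - Σ_{j≠i} q_j = 0.
By symmetry each firm produces the same amount; substituting Σ_{j≠i} q_j = 3q_i yields q_i = 111/5.
Total output Q = 111/5 + 111/5 + 111/5 + 111/5 = 444/5.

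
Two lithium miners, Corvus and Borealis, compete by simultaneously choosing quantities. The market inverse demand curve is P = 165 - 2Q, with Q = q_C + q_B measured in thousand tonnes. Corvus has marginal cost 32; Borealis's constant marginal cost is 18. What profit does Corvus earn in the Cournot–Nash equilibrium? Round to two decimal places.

786.72

Corvus's profit: π_C = (165 - 2Q)q_C - (32q_C). Setting ∂π_C/∂q_C = 0: 133 - 4q_C - 2(q_B) = 0.
Borealis's profit: π_B = (165 - 2Q)q_B - (18q_B). Setting ∂π_B/∂q_B = 0: 147 - 4q_B - 2(q_C) = 0.
Rearranging gives the reaction functions q_C = (133 - 2q_B)/4 and q_B = (147 - 2q_C)/4.
Solving the pair: q_C = 119/6, q_B = 161/6.
Price P = 165 - 2·(140/3) = 215/3.
Corvus's profit: (215/3 - 32)·(119/6) = 786.7222.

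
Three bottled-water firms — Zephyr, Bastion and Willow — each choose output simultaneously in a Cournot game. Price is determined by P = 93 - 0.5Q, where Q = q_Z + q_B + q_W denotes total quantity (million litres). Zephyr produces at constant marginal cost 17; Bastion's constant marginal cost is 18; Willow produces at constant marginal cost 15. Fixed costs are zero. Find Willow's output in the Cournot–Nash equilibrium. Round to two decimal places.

Zephyr's profit: π_Z = (93 - 0.5Q)q_Z - (17q_Z). Setting ∂π_Z/∂q_Z = 0: 76 - q_Z - (1/2)(q_B + q_W) = 0.
Bastion's first-order condition: 75 - q_B - (1/2)(q_Z + q_W) = 0.
Willow's profit: π_W = (93 - 0.5Q)q_W - (15q_W). Setting ∂π_W/∂q_W = 0: 78 - q_W - (1/2)(q_Z + q_B) = 0.
Adding the 3 first-order conditions: 229 − 2Q = 0, so Q = 229/2.
Back-substituting: q_Z = (76 − 229/4)/(1/2) = 75/2, q_B = (75 − 229/4)/(1/2) = 71/2, q_W = (78 − 229/4)/(1/2) = 83/2.

41.50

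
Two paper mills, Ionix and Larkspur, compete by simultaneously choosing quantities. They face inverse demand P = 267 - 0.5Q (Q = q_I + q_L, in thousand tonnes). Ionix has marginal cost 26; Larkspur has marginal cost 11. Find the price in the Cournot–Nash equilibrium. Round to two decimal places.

101.33

Ionix's profit: π_I = (267 - 0.5Q)q_I - (26q_I). Setting ∂π_I/∂q_I = 0: 241 - q_I - (1/2)(q_L) = 0.
Larkspur's first-order condition: 256 - q_L - (1/2)(q_I) = 0.
Best responses: q_I = (241 - (1/2)q_L), q_L = (256 - (1/2)q_I).
Substituting one into the other gives q_I = 452/3 and q_L = 542/3.
Total output Q = 994/3, so price P = 267 - (1/2)·(994/3) = 304/3.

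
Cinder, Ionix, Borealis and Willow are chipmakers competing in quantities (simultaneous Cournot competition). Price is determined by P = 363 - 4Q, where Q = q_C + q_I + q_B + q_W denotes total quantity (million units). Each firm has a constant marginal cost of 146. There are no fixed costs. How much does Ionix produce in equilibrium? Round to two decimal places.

10.85

A representative firm's profit is π_i = q_i(363 - 4Q) - 146q_i.
Setting ∂π_i/∂q_i = 0 with rivals' quantities fixed: 217 - 8q_i - 4·Σ_{j≠i} q_j = 0.
By symmetry each firm produces the same amount; substituting Σ_{j≠i} q_j = 3q_i yields q_i = 217/20.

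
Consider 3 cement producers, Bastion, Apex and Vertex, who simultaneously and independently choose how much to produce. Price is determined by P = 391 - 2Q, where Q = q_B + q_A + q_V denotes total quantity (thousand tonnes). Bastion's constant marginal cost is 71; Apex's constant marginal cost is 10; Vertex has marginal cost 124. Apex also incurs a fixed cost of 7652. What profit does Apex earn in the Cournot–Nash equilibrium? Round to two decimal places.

Bastion's profit: π_B = (391 - 2Q)q_B - (71q_B). Setting ∂π_B/∂q_B = 0: 320 - 4q_B - 2(q_A + q_V) = 0.
Apex's profit: π_A = (391 - 2Q)q_A - (10q_A). Setting ∂π_A/∂q_A = 0: 381 - 4q_A - 2(q_B + q_V) = 0.
Vertex's first-order condition: 267 - 4q_V - 2(q_B + q_A) = 0.
Summing all 3 equations gives 968 − 8Q = 0, hence Q = 121.
Back-substituting: q_B = (320 − 242)/2 = 39, q_A = (381 − 242)/2 = 139/2, q_V = (267 − 242)/2 = 25/2.
Price P = 391 - 2·121 = 149.
Apex's profit: (149 - 10)·(139/2) - 7652 = 2008.5000.

2008.50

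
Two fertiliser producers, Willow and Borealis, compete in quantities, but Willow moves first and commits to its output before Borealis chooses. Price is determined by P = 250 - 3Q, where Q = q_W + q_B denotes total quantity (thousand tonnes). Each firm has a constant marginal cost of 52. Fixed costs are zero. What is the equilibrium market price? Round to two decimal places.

The follower Borealis best-responds to any q_W: π_B = (250 - 3Q)q_B - 52q_B.
Setting the follower's marginal profit to zero, 198 - 3q_W - 6q_B = 0, i.e. q_B = (198 - 3q_W)/6.
The leader anticipates this reaction. Substituting into P = 250 - 3Q gives P = 151 - (3/2)q_W, so π_W = (151 - (3/2)q_W)q_W - 52q_W.
Leader FOC: 99 - 3q_W = 0, so q_W = 33.
Then q_B = (198 - 3·33)/6 = 33/2.
Total output Q = 99/2, so price P = 250 - 3·(99/2) = 203/2.

101.50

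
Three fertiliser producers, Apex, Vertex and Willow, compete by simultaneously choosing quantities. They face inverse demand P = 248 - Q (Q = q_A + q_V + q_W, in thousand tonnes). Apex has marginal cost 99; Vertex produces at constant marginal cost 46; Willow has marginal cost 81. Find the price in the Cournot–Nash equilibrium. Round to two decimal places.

118.50

Apex's profit: π_A = (248 - Q)q_A - (99q_A). Setting ∂π_A/∂q_A = 0: 149 - 2q_A - (q_V + q_W) = 0.
Vertex's first-order condition: 202 - 2q_V - (q_A + q_W) = 0.
Willow's profit: π_W = (248 - Q)q_W - (81q_W). Setting ∂π_W/∂q_W = 0: 167 - 2q_W - (q_A + q_V) = 0.
Adding the 3 conditions: 518 − 2Q − 2Q = 0, i.e. Q = 259/2.
Back-substituting: q_A = (149 − 259/2) = 39/2, q_V = (202 − 259/2) = 145/2, q_W = (167 − 259/2) = 75/2.
Total output Q = 259/2, so price P = 248 - 259/2 = 237/2.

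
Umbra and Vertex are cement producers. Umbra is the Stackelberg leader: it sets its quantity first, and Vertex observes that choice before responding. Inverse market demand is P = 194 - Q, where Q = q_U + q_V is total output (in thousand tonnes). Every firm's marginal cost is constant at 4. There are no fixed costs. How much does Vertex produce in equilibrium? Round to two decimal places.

The follower Vertex best-responds to any q_U: π_V = (194 - Q)q_V - 4q_V.
Follower FOC: 190 - q_U - 2q_V = 0, so q_V(q_U) = (190 - q_U)/2.
The leader anticipates this reaction. Substituting into P = 194 - Q gives P = 99 - (1/2)q_U, so π_U = (99 - (1/2)q_U)q_U - 4q_U.
The leader's first-order condition 95 - q_U = 0 yields q_U = 95.
Then q_V = (190 - 95)/2 = 95/2.

47.50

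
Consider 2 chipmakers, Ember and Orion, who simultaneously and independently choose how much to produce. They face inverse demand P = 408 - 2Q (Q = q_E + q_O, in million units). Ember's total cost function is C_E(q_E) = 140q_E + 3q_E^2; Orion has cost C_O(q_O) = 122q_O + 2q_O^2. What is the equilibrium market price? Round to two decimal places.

Ember's profit: π_E = (408 - 2Q)q_E - (140q_E + 3q_E²). Setting ∂π_E/∂q_E = 0: 268 - 10q_E - 2(q_O) = 0.
Orion's first-order condition: 286 - 8q_O - 2(q_E) = 0.
So q_E = (268 - 2q_O)/10 and q_O = (286 - 2q_E)/8.
Solving the pair: q_E = 393/19, q_O = 581/19.
Total output Q = 974/19, so price P = 408 - 2·(974/19) = 305.4737.

305.47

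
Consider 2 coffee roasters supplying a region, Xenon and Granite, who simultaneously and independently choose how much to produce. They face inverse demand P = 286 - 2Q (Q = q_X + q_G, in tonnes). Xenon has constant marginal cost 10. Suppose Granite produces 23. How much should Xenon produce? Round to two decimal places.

With the rival's output fixed at 23, Xenon's profit is π_X = (286 - 2·23 - 2q_X)q_X - (10q_X) = (240 - 2q_X)q_X - (10q_X).
∂π_X/∂q_X = 230 - 4q_X = 0, so q_X = 115/2.

57.50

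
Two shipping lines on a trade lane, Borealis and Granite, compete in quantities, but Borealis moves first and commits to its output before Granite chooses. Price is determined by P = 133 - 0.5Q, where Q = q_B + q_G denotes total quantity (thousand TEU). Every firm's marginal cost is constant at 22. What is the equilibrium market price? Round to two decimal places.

The follower Granite best-responds to any q_B: π_G = (133 - 0.5Q)q_G - 22q_G.
Setting the follower's marginal profit to zero, 111 - (1/2)q_B - q_G = 0, i.e. q_G = (111 - (1/2)q_B).
The leader anticipates this reaction. Substituting into P = 133 - 0.5Q gives P = 155/2 - (1/4)q_B, so π_B = (155/2 - (1/4)q_B)q_B - 22q_B.
Leader FOC: 111/2 - (1/2)q_B = 0, so q_B = 111.
Then q_G = (111 - (1/2)·111) = 111/2.
Total output Q = 333/2, so price P = 133 - (1/2)·(333/2) = 199/4.

49.75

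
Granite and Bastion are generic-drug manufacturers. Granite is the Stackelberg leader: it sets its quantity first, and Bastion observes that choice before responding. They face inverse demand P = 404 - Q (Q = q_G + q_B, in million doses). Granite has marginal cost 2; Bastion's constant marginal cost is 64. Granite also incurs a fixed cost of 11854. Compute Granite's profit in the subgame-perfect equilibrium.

15058

The follower Bastion best-responds to any q_G: π_B = (404 - Q)q_B - 64q_B.
Setting the follower's marginal profit to zero, 340 - q_G - 2q_B = 0, i.e. q_B = (340 - q_G)/2.
The leader anticipates this reaction. Substituting into P = 404 - Q gives P = 234 - (1/2)q_G, so π_G = (234 - (1/2)q_G)q_G - 2q_G.
The leader's first-order condition 232 - q_G = 0 yields q_G = 232.
Then q_B = (340 - 232)/2 = 54.
Price P = 404 - 286 = 118.
Granite's profit: (118 - 2)·232 - 11854 = 15058.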